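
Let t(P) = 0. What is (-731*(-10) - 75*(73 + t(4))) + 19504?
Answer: 21339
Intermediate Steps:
(-731*(-10) - 75*(73 + t(4))) + 19504 = (-731*(-10) - 75*(73 + 0)) + 19504 = (7310 - 75*73) + 19504 = (7310 - 5475) + 19504 = 1835 + 19504 = 21339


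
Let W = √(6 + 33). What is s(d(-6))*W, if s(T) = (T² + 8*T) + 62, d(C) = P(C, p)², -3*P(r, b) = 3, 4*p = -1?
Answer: 71*√39 ≈ 443.40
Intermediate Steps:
p = -¼ (p = (¼)*(-1) = -¼ ≈ -0.25000)
P(r, b) = -1 (P(r, b) = -⅓*3 = -1)
W = √39 ≈ 6.2450
d(C) = 1 (d(C) = (-1)² = 1)
s(T) = 62 + T² + 8*T
s(d(-6))*W = (62 + 1² + 8*1)*√39 = (62 + 1 + 8)*√39 = 71*√39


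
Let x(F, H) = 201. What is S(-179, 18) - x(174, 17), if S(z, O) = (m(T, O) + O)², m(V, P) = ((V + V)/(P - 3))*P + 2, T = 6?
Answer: 24559/25 ≈ 982.36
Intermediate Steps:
m(V, P) = 2 + 2*P*V/(-3 + P) (m(V, P) = ((2*V)/(-3 + P))*P + 2 = (2*V/(-3 + P))*P + 2 = 2*P*V/(-3 + P) + 2 = 2 + 2*P*V/(-3 + P))
S(z, O) = (O + 2*(-3 + 7*O)/(-3 + O))² (S(z, O) = (2*(-3 + O + O*6)/(-3 + O) + O)² = (2*(-3 + O + 6*O)/(-3 + O) + O)² = (2*(-3 + 7*O)/(-3 + O) + O)² = (O + 2*(-3 + 7*O)/(-3 + O))²)
S(-179, 18) - x(174, 17) = (-6 + 18² + 11*18)²/(-3 + 18)² - 1*201 = (-6 + 324 + 198)²/15² - 201 = (1/225)*516² - 201 = (1/225)*266256 - 201 = 29584/25 - 201 = 24559/25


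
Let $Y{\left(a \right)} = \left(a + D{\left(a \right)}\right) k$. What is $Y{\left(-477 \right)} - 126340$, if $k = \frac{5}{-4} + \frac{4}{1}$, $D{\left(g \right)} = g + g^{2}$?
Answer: $\frac{1986965}{4} \approx 4.9674 \cdot 10^{5}$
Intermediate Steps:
$k = \frac{11}{4}$ ($k = 5 \left(- \frac{1}{4}\right) + 4 \cdot 1 = - \frac{5}{4} + 4 = \frac{11}{4} \approx 2.75$)
$Y{\left(a \right)} = \frac{11 a}{4} + \frac{11 a \left(1 + a\right)}{4}$ ($Y{\left(a \right)} = \left(a + a \left(1 + a\right)\right) \frac{11}{4} = \frac{11 a}{4} + \frac{11 a \left(1 + a\right)}{4}$)
$Y{\left(-477 \right)} - 126340 = \frac{11}{4} \left(-477\right) \left(2 - 477\right) - 126340 = \frac{11}{4} \left(-477\right) \left(-475\right) - 126340 = \frac{2492325}{4} - 126340 = \frac{1986965}{4}$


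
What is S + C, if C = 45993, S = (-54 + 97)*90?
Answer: 49863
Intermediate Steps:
S = 3870 (S = 43*90 = 3870)
S + C = 3870 + 45993 = 49863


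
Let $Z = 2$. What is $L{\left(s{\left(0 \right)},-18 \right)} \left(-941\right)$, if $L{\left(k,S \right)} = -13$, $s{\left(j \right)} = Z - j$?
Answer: $12233$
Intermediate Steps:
$s{\left(j \right)} = 2 - j$
$L{\left(s{\left(0 \right)},-18 \right)} \left(-941\right) = \left(-13\right) \left(-941\right) = 12233$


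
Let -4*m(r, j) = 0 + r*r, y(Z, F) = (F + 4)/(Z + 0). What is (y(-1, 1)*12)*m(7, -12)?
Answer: 735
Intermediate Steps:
y(Z, F) = (4 + F)/Z
m(r, j) = -r²/4 (m(r, j) = -(0 + r*r)/4 = -(0 + r²)/4 = -r²/4)
(y(-1, 1)*12)*m(7, -12) = (((4 + 1)/(-1))*12)*(-¼*7²) = (-1*5*12)*(-¼*49) = -5*12*(-49/4) = -60*(-49/4) = 735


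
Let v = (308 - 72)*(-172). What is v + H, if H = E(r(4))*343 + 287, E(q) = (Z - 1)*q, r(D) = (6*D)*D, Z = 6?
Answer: 124335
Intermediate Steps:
r(D) = 6*D²
E(q) = 5*q (E(q) = (6 - 1)*q = 5*q)
v = -40592 (v = 236*(-172) = -40592)
H = 164927 (H = (5*(6*4²))*343 + 287 = (5*(6*16))*343 + 287 = (5*96)*343 + 287 = 480*343 + 287 = 164640 + 287 = 164927)
v + H = -40592 + 164927 = 124335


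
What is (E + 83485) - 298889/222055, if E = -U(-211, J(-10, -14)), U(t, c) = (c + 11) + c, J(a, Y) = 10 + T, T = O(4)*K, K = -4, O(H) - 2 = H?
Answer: 18541737721/222055 ≈ 83501.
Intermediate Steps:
O(H) = 2 + H
T = -24 (T = (2 + 4)*(-4) = 6*(-4) = -24)
J(a, Y) = -14 (J(a, Y) = 10 - 24 = -14)
U(t, c) = 11 + 2*c (U(t, c) = (11 + c) + c = 11 + 2*c)
E = 17 (E = -(11 + 2*(-14)) = -(11 - 28) = -1*(-17) = 17)
(E + 83485) - 298889/222055 = (17 + 83485) - 298889/222055 = 83502 - 298889*1/222055 = 83502 - 298889/222055 = 18541737721/222055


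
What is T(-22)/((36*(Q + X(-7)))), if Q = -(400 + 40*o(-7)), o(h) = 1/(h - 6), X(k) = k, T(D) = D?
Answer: 143/94518 ≈ 0.0015129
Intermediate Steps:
o(h) = 1/(-6 + h)
Q = -5160/13 (Q = -(400 + 40/(-6 - 7)) = -40/(1/(10 + 1/(-13))) = -40/(1/(10 - 1/13)) = -40/(1/(129/13)) = -40/13/129 = -40*129/13 = -5160/13 ≈ -396.92)
T(-22)/((36*(Q + X(-7)))) = -22*1/(36*(-5160/13 - 7)) = -22/(36*(-5251/13)) = -22/(-189036/13) = -22*(-13/189036) = 143/94518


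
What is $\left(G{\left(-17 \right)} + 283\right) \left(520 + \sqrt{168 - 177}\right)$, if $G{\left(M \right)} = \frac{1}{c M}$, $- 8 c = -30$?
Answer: $\frac{7504744}{51} + \frac{72161 i}{85} \approx 1.4715 \cdot 10^{5} + 848.95 i$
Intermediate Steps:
$c = \frac{15}{4}$ ($c = \left(- \frac{1}{8}\right) \left(-30\right) = \frac{15}{4} \approx 3.75$)
$G{\left(M \right)} = \frac{4}{15 M}$ ($G{\left(M \right)} = \frac{1}{\frac{15}{4} M} = \frac{4}{15 M}$)
$\left(G{\left(-17 \right)} + 283\right) \left(520 + \sqrt{168 - 177}\right) = \left(\frac{4}{15 \left(-17\right)} + 283\right) \left(520 + \sqrt{168 - 177}\right) = \left(\frac{4}{15} \left(- \frac{1}{17}\right) + 283\right) \left(520 + \sqrt{-9}\right) = \left(- \frac{4}{255} + 283\right) \left(520 + 3 i\right) = \frac{72161 \left(520 + 3 i\right)}{255} = \frac{7504744}{51} + \frac{72161 i}{85}$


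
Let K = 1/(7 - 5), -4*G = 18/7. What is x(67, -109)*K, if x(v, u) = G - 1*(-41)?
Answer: 565/28 ≈ 20.179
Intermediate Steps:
G = -9/14 (G = -9/(2*7) = -¼*18/7 = -9/14 ≈ -0.64286)
x(v, u) = 565/14 (x(v, u) = -9/14 - 1*(-41) = -9/14 + 41 = 565/14)
K = ½ (K = 1/2 = ½ ≈ 0.50000)
x(67, -109)*K = (565/14)*(½) = 565/28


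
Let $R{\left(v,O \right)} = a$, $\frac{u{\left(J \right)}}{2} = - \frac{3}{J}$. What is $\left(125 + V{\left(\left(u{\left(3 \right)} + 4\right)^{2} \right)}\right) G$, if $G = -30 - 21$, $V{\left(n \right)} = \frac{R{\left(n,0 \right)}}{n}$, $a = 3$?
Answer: $- \frac{25653}{4} \approx -6413.3$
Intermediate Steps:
$u{\left(J \right)} = - \frac{6}{J}$ ($u{\left(J \right)} = 2 \left(- \frac{3}{J}\right) = - \frac{6}{J}$)
$R{\left(v,O \right)} = 3$
$V{\left(n \right)} = \frac{3}{n}$
$G = -51$ ($G = -30 - 21 = -51$)
$\left(125 + V{\left(\left(u{\left(3 \right)} + 4\right)^{2} \right)}\right) G = \left(125 + \frac{3}{\left(- \frac{6}{3} + 4\right)^{2}}\right) \left(-51\right) = \left(125 + \frac{3}{\left(\left(-6\right) \frac{1}{3} + 4\right)^{2}}\right) \left(-51\right) = \left(125 + \frac{3}{\left(-2 + 4\right)^{2}}\right) \left(-51\right) = \left(125 + \frac{3}{2^{2}}\right) \left(-51\right) = \left(125 + \frac{3}{4}\right) \left(-51\right) = \frac{503}{4} \left(-51\right) = - \frac{25653}{4}$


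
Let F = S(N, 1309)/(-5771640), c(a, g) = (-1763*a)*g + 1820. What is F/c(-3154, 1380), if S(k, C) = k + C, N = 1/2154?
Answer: -2819587/95397748347109924800 ≈ -2.9556e-14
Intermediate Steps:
N = 1/2154 ≈ 0.00046425
c(a, g) = 1820 - 1763*a*g (c(a, g) = -1763*a*g + 1820 = 1820 - 1763*a*g)
S(k, C) = C + k
F = -2819587/12432112560 (F = (1309 + 1/2154)/(-5771640) = (2819587/2154)*(-1/5771640) = -2819587/12432112560 ≈ -0.00022680)
F/c(-3154, 1380) = -2819587/(12432112560*(1820 - 1763*(-3154)*1380)) = -2819587/(12432112560*(1820 + 7673492760)) = -2819587/12432112560/7673494580 = -2819587/12432112560*1/7673494580 = -2819587/95397748347109924800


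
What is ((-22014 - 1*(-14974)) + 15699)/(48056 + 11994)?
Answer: 8659/60050 ≈ 0.14420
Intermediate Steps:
((-22014 - 1*(-14974)) + 15699)/(48056 + 11994) = ((-22014 + 14974) + 15699)/60050 = (-7040 + 15699)*(1/60050) = 8659*(1/60050) = 8659/60050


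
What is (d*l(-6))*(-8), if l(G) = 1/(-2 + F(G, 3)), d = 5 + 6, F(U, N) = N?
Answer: -88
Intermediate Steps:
d = 11
l(G) = 1 (l(G) = 1/(-2 + 3) = 1/1 = 1)
(d*l(-6))*(-8) = (11*1)*(-8) = 11*(-8) = -88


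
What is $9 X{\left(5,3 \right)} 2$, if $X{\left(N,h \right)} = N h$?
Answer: $270$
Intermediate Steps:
$9 X{\left(5,3 \right)} 2 = 9 \cdot 5 \cdot 3 \cdot 2 = 9 \cdot 15 \cdot 2 = 135 \cdot 2 = 270$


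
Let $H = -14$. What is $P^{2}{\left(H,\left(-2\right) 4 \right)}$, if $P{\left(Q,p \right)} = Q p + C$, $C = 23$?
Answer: $18225$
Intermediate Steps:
$P{\left(Q,p \right)} = 23 + Q p$ ($P{\left(Q,p \right)} = Q p + 23 = 23 + Q p$)
$P^{2}{\left(H,\left(-2\right) 4 \right)} = \left(23 - 14 \left(\left(-2\right) 4\right)\right)^{2} = \left(23 - -112\right)^{2} = \left(23 + 112\right)^{2} = 135^{2} = 18225$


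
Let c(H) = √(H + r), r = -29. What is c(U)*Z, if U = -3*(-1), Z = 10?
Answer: 10*I*√26 ≈ 50.99*I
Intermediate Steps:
U = 3
c(H) = √(-29 + H) (c(H) = √(H - 29) = √(-29 + H))
c(U)*Z = √(-29 + 3)*10 = √(-26)*10 = (I*√26)*10 = 10*I*√26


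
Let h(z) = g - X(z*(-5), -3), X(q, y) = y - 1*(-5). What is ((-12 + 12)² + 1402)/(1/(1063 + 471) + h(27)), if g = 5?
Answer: 2150668/4603 ≈ 467.23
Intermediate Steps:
X(q, y) = 5 + y (X(q, y) = y + 5 = 5 + y)
h(z) = 3 (h(z) = 5 - (5 - 3) = 5 - 1*2 = 5 - 2 = 3)
((-12 + 12)² + 1402)/(1/(1063 + 471) + h(27)) = ((-12 + 12)² + 1402)/(1/(1063 + 471) + 3) = (0² + 1402)/(1/1534 + 3) = (0 + 1402)/(1/1534 + 3) = 1402/(4603/1534) = (1534/4603)*1402 = 2150668/4603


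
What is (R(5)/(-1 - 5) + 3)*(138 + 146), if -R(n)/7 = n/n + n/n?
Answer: 4544/3 ≈ 1514.7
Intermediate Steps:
R(n) = -14 (R(n) = -7*(n/n + n/n) = -7*(1 + 1) = -7*2 = -14)
(R(5)/(-1 - 5) + 3)*(138 + 146) = (-14/(-1 - 5) + 3)*(138 + 146) = (-14/(-6) + 3)*284 = (-14*(-1/6) + 3)*284 = (7/3 + 3)*284 = (16/3)*284 = 4544/3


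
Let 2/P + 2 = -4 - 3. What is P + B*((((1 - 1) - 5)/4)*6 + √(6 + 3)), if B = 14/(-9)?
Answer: 61/9 ≈ 6.7778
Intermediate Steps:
B = -14/9 (B = 14*(-⅑) = -14/9 ≈ -1.5556)
P = -2/9 (P = 2/(-2 + (-4 - 3)) = 2/(-2 - 7) = 2/(-9) = 2*(-⅑) = -2/9 ≈ -0.22222)
P + B*((((1 - 1) - 5)/4)*6 + √(6 + 3)) = -2/9 - 14*((((1 - 1) - 5)/4)*6 + √(6 + 3))/9 = -2/9 - 14*(((0 - 5)*(¼))*6 + √9)/9 = -2/9 - 14*(-5*¼*6 + 3)/9 = -2/9 - 14*(-5/4*6 + 3)/9 = -2/9 - 14*(-15/2 + 3)/9 = -2/9 - 14/9*(-9/2) = -2/9 + 7 = 61/9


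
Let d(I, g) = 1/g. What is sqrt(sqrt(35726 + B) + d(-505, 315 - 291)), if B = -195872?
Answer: sqrt(6 + 432*I*sqrt(17794))/12 ≈ 14.146 + 14.145*I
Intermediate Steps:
sqrt(sqrt(35726 + B) + d(-505, 315 - 291)) = sqrt(sqrt(35726 - 195872) + 1/(315 - 291)) = sqrt(sqrt(-160146) + 1/24) = sqrt(3*I*sqrt(17794) + 1/24) = sqrt(1/24 + 3*I*sqrt(17794))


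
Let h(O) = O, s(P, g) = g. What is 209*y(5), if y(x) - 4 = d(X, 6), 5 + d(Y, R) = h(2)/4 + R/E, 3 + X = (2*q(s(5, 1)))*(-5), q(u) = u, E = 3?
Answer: 627/2 ≈ 313.50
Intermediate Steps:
X = -13 (X = -3 + (2*1)*(-5) = -3 + 2*(-5) = -3 - 10 = -13)
d(Y, R) = -9/2 + R/3 (d(Y, R) = -5 + (2/4 + R/3) = -5 + (2*(¼) + R*(⅓)) = -5 + (½ + R/3) = -9/2 + R/3)
y(x) = 3/2 (y(x) = 4 + (-9/2 + (⅓)*6) = 4 + (-9/2 + 2) = 4 - 5/2 = 3/2)
209*y(5) = 209*(3/2) = 627/2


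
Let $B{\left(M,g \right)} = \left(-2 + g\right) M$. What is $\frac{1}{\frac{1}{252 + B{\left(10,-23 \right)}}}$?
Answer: $2$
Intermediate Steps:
$B{\left(M,g \right)} = M \left(-2 + g\right)$
$\frac{1}{\frac{1}{252 + B{\left(10,-23 \right)}}} = \frac{1}{\frac{1}{252 + 10 \left(-2 - 23\right)}} = \frac{1}{\frac{1}{252 + 10 \left(-25\right)}} = \frac{1}{\frac{1}{252 - 250}} = \frac{1}{\frac{1}{2}} = 2$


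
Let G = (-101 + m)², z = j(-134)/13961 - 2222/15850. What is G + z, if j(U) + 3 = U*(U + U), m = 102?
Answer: 379709079/110640925 ≈ 3.4319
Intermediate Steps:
j(U) = -3 + 2*U² (j(U) = -3 + U*(U + U) = -3 + U*(2*U) = -3 + 2*U²)
z = 269068154/110640925 (z = (-3 + 2*(-134)²)/13961 - 2222/15850 = (-3 + 2*17956)*(1/13961) - 2222*1/15850 = (-3 + 35912)*(1/13961) - 1111/7925 = 35909*(1/13961) - 1111/7925 = 35909/13961 - 1111/7925 = 269068154/110640925 ≈ 2.4319)
G = 1 (G = (-101 + 102)² = 1² = 1)
G + z = 1 + 269068154/110640925 = 379709079/110640925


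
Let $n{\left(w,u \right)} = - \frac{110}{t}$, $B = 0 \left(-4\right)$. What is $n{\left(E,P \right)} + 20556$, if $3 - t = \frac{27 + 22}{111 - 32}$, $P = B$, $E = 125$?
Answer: $\frac{1927919}{94} \approx 20510.0$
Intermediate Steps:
$B = 0$
$P = 0$
$t = \frac{188}{79}$ ($t = 3 - \frac{27 + 22}{111 - 32} = 3 - \frac{49}{79} = \frac{188}{79} \approx 2.3797$)
$n{\left(w,u \right)} = - \frac{4345}{94}$ ($n{\left(w,u \right)} = - \frac{110}{\frac{188}{79}} = \left(-110\right) \frac{79}{188} = - \frac{4345}{94}$)
$n{\left(E,P \right)} + 20556 = - \frac{4345}{94} + 20556 = \frac{1927919}{94}$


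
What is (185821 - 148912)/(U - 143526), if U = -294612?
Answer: -4101/48682 ≈ -0.084241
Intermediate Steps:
(185821 - 148912)/(U - 143526) = (185821 - 148912)/(-294612 - 143526) = 36909/(-438138) = 36909*(-1/438138) = -4101/48682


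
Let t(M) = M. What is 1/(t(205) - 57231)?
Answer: -1/57026 ≈ -1.7536e-5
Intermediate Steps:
1/(t(205) - 57231) = 1/(205 - 57231) = 1/(-57026) = -1/57026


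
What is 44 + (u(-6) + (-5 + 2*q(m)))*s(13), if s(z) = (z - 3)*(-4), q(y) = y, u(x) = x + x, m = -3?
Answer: 964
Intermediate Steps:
u(x) = 2*x
s(z) = 12 - 4*z (s(z) = (-3 + z)*(-4) = 12 - 4*z)
44 + (u(-6) + (-5 + 2*q(m)))*s(13) = 44 + (2*(-6) + (-5 + 2*(-3)))*(12 - 4*13) = 44 + (-12 + (-5 - 6))*(12 - 52) = 44 + (-12 - 11)*(-40) = 44 - 23*(-40) = 44 + 920 = 964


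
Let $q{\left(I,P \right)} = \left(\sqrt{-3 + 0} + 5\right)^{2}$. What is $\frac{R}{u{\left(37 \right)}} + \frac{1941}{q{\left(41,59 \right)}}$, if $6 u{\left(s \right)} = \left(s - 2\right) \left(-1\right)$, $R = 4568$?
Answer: $\frac{3 \left(- 91360 \sqrt{3} + 178347 i\right)}{70 \left(- 11 i + 5 \sqrt{3}\right)} \approx -728.62 - 42.882 i$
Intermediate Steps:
$u{\left(s \right)} = \frac{1}{3} - \frac{s}{6}$ ($u{\left(s \right)} = \frac{\left(s - 2\right) \left(-1\right)}{6} = \frac{\left(-2 + s\right) \left(-1\right)}{6} = \frac{2 - s}{6} = \frac{1}{3} - \frac{s}{6}$)
$q{\left(I,P \right)} = \left(5 + i \sqrt{3}\right)^{2}$ ($q{\left(I,P \right)} = \left(\sqrt{-3} + 5\right)^{2} = \left(i \sqrt{3} + 5\right)^{2} = \left(5 + i \sqrt{3}\right)^{2}$)
$\frac{R}{u{\left(37 \right)}} + \frac{1941}{q{\left(41,59 \right)}} = \frac{4568}{\frac{1}{3} - \frac{37}{6}} + \frac{1941}{\left(5 + i \sqrt{3}\right)^{2}} = \frac{4568}{- \frac{35}{6}} + \frac{1941}{\left(5 + i \sqrt{3}\right)^{2}} = 4568 \left(- \frac{6}{35}\right) + \frac{1941}{\left(5 + i \sqrt{3}\right)^{2}} = - \frac{27408}{35} + \frac{1941}{\left(5 + i \sqrt{3}\right)^{2}}$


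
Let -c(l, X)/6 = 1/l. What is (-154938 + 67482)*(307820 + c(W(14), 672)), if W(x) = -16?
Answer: -26920738716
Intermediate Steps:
c(l, X) = -6/l
(-154938 + 67482)*(307820 + c(W(14), 672)) = (-154938 + 67482)*(307820 - 6/(-16)) = -87456*(307820 - 6*(-1/16)) = -87456*(307820 + 3/8) = -87456*2462563/8 = -26920738716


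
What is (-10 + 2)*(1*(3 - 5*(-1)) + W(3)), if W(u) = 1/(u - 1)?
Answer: -68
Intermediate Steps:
W(u) = 1/(-1 + u)
(-10 + 2)*(1*(3 - 5*(-1)) + W(3)) = (-10 + 2)*(1*(3 - 5*(-1)) + 1/(-1 + 3)) = -8*(1*(3 + 5) + 1/2) = -8*(1*8 + ½) = -8*(8 + ½) = -8*17/2 = -68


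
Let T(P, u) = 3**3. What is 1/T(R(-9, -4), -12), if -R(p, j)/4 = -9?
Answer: 1/27 ≈ 0.037037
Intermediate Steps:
R(p, j) = 36 (R(p, j) = -4*(-9) = 36)
T(P, u) = 27
1/T(R(-9, -4), -12) = 1/27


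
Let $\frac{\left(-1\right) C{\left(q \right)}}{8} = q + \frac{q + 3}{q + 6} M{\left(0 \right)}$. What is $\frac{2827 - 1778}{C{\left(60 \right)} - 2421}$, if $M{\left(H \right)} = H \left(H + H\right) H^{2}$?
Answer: $- \frac{1049}{2901} \approx -0.3616$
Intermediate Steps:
$M{\left(H \right)} = 2 H^{4}$ ($M{\left(H \right)} = H 2 H H^{2} = 2 H^{2} H^{2} = 2 H^{4}$)
$C{\left(q \right)} = - 8 q$ ($C{\left(q \right)} = - 8 \left(q + \frac{q + 3}{q + 6} \cdot 2 \cdot 0^{4}\right) = - 8 \left(q + \frac{3 + q}{6 + q} 2 \cdot 0\right) = - 8 \left(q + \frac{3 + q}{6 + q} 0\right) = - 8 \left(q + 0\right) = - 8 q$)
$\frac{2827 - 1778}{C{\left(60 \right)} - 2421} = \frac{2827 - 1778}{\left(-8\right) 60 - 2421} = \frac{1049}{-480 - 2421} = \frac{1049}{-2901} = 1049 \left(- \frac{1}{2901}\right) = - \frac{1049}{2901}$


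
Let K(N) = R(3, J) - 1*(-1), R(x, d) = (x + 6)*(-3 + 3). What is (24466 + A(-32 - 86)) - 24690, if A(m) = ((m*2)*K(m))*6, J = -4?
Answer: -1640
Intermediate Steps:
R(x, d) = 0 (R(x, d) = (6 + x)*0 = 0)
K(N) = 1 (K(N) = 0 - 1*(-1) = 0 + 1 = 1)
A(m) = 12*m (A(m) = ((m*2)*1)*6 = ((2*m)*1)*6 = (2*m)*6 = 12*m)
(24466 + A(-32 - 86)) - 24690 = (24466 + 12*(-32 - 86)) - 24690 = (24466 + 12*(-118)) - 24690 = (24466 - 1416) - 24690 = 23050 - 24690 = -1640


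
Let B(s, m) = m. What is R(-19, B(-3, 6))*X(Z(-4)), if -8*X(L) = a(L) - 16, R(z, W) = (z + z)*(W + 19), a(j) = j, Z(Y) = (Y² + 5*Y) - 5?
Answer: -11875/4 ≈ -2968.8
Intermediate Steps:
Z(Y) = -5 + Y² + 5*Y
R(z, W) = 2*z*(19 + W) (R(z, W) = (2*z)*(19 + W) = 2*z*(19 + W))
X(L) = 2 - L/8 (X(L) = -(L - 16)/8 = -(-16 + L)/8 = 2 - L/8)
R(-19, B(-3, 6))*X(Z(-4)) = (2*(-19)*(19 + 6))*(2 - (-5 + (-4)² + 5*(-4))/8) = (2*(-19)*25)*(2 - (-5 + 16 - 20)/8) = -950*(2 - ⅛*(-9)) = -950*(2 + 9/8) = -950*25/8 = -11875/4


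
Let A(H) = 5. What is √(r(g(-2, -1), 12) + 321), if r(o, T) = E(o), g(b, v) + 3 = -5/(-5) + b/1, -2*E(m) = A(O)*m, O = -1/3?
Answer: √331 ≈ 18.193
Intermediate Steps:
O = -⅓ (O = -1*⅓ = -⅓ ≈ -0.33333)
E(m) = -5*m/2
g(b, v) = -2 + b (g(b, v) = -3 + (-5/(-5) + b/1) = -3 + (-5*(-⅕) + b*1) = -3 + (1 + b) = -2 + b)
r(o, T) = -5*o/2
√(r(g(-2, -1), 12) + 321) = √(-5*(-2 - 2)/2 + 321) = √(-5/2*(-4) + 321) = √(10 + 321) = √331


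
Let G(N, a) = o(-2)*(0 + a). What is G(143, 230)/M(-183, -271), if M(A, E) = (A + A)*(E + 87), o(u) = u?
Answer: -5/732 ≈ -0.0068306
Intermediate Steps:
G(N, a) = -2*a (G(N, a) = -2*(0 + a) = -2*a)
M(A, E) = 2*A*(87 + E) (M(A, E) = (2*A)*(87 + E) = 2*A*(87 + E))
G(143, 230)/M(-183, -271) = (-2*230)/((2*(-183)*(87 - 271))) = -460/(2*(-183)*(-184)) = -460/67344 = -460*1/67344 = -5/732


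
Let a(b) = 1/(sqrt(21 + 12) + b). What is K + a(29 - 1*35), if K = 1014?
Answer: 1012 - sqrt(33)/3 ≈ 1010.1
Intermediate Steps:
a(b) = 1/(b + sqrt(33)) (a(b) = 1/(sqrt(33) + b) = 1/(b + sqrt(33)))
K + a(29 - 1*35) = 1014 + 1/((29 - 1*35) + sqrt(33)) = 1014 + 1/((29 - 35) + sqrt(33)) = 1014 + 1/(-6 + sqrt(33))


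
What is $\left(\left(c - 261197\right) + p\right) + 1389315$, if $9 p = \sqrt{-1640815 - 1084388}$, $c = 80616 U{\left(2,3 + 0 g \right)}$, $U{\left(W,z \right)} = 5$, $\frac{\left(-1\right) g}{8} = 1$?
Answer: $1531198 + \frac{i \sqrt{2725203}}{9} \approx 1.5312 \cdot 10^{6} + 183.42 i$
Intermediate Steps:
$g = -8$ ($g = \left(-8\right) 1 = -8$)
$c = 403080$ ($c = 80616 \cdot 5 = 403080$)
$p = \frac{i \sqrt{2725203}}{9}$ ($p = \frac{\sqrt{-1640815 - 1084388}}{9} = \frac{\sqrt{-2725203}}{9} = \frac{i \sqrt{2725203}}{9} \approx 183.42 i$)
$\left(\left(c - 261197\right) + p\right) + 1389315 = \left(\left(403080 - 261197\right) + \frac{i \sqrt{2725203}}{9}\right) + 1389315 = \left(141883 + \frac{i \sqrt{2725203}}{9}\right) + 1389315 = 1531198 + \frac{i \sqrt{2725203}}{9}$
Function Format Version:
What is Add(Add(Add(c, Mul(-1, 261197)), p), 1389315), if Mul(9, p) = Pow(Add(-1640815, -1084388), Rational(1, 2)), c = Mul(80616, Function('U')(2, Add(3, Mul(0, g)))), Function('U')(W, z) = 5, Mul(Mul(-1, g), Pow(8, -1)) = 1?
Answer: Add(1531198, Mul(Rational(1, 9), I, Pow(2725203, Rational(1, 2)))) ≈ Add(1.5312e+6, Mul(183.42, I))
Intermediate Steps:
g = -8 (g = Mul(-8, 1) = -8)
c = 403080 (c = Mul(80616, 5) = 403080)
p = Mul(Rational(1, 9), I, Pow(2725203, Rational(1, 2))) (p = Mul(Rational(1, 9), Pow(Add(-1640815, -1084388), Rational(1, 2))) = Mul(Rational(1, 9), Pow(-2725203, Rational(1, 2))) = Mul(Rational(1, 9), Mul(I, Pow(2725203, Rational(1, 2)))) = Mul(Rational(1, 9), I, Pow(2725203, Rational(1, 2))) ≈ Mul(183.42, I))
Add(Add(Add(c, Mul(-1, 261197)), p), 1389315) = Add(Add(Add(403080, Mul(-1, 261197)), Mul(Rational(1, 9), I, Pow(2725203, Rational(1, 2)))), 1389315) = Add(Add(Add(403080, -261197), Mul(Rational(1, 9), I, Pow(2725203, Rational(1, 2)))), 1389315) = Add(Add(141883, Mul(Rational(1, 9), I, Pow(2725203, Rational(1, 2)))), 1389315) = Add(1531198, Mul(Rational(1, 9), I, Pow(2725203, Rational(1, 2))))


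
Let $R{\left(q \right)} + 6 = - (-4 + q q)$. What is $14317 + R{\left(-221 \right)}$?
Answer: $-34526$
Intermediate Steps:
$R{\left(q \right)} = -2 - q^{2}$ ($R{\left(q \right)} = -6 - \left(-4 + q q\right) = -6 - \left(-4 + q^{2}\right) = -2 - q^{2}$)
$14317 + R{\left(-221 \right)} = 14317 - 48843 = -34526$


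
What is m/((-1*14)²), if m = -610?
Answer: -305/98 ≈ -3.1122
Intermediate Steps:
m/((-1*14)²) = -610/((-1*14)²) = -610/((-14)²) = -610/196 = -610*1/196 = -305/98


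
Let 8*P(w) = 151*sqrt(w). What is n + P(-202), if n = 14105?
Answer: 14105 + 151*I*sqrt(202)/8 ≈ 14105.0 + 268.26*I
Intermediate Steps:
P(w) = 151*sqrt(w)/8 (P(w) = (151*sqrt(w))/8 = 151*sqrt(w)/8)
n + P(-202) = 14105 + 151*sqrt(-202)/8 = 14105 + 151*(I*sqrt(202))/8 = 14105 + 151*I*sqrt(202)/8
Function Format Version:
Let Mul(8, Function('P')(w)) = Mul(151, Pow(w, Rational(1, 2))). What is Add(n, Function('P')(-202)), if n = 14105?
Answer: Add(14105, Mul(Rational(151, 8), I, Pow(202, Rational(1, 2)))) ≈ Add(14105., Mul(268.26, I))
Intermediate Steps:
Function('P')(w) = Mul(Rational(151, 8), Pow(w, Rational(1, 2))) (Function('P')(w) = Mul(Rational(1, 8), Mul(151, Pow(w, Rational(1, 2)))) = Mul(Rational(151, 8), Pow(w, Rational(1, 2))))
Add(n, Function('P')(-202)) = Add(14105, Mul(Rational(151, 8), Pow(-202, Rational(1, 2)))) = Add(14105, Mul(Rational(151, 8), Mul(I, Pow(202, Rational(1, 2))))) = Add(14105, Mul(Rational(151, 8), I, Pow(202, Rational(1, 2))))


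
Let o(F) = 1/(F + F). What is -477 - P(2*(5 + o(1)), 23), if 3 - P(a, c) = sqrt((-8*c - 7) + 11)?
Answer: -480 + 6*I*sqrt(5) ≈ -480.0 + 13.416*I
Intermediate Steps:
o(F) = 1/(2*F)
P(a, c) = 3 - sqrt(4 - 8*c) (P(a, c) = 3 - sqrt((-8*c - 7) + 11) = 3 - sqrt((-7 - 8*c) + 11) = 3 - sqrt(4 - 8*c))
-477 - P(2*(5 + o(1)), 23) = -477 - (3 - 2*sqrt(1 - 2*23)) = -477 - (3 - 2*sqrt(1 - 46)) = -477 - (3 - 6*I*sqrt(5)) = -477 + (-3 + 6*I*sqrt(5)) = -480 + 6*I*sqrt(5)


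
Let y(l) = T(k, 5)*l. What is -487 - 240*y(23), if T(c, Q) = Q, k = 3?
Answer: -28087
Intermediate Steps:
y(l) = 5*l
-487 - 240*y(23) = -487 - 1200*23 = -487 - 240*115 = -487 - 27600 = -28087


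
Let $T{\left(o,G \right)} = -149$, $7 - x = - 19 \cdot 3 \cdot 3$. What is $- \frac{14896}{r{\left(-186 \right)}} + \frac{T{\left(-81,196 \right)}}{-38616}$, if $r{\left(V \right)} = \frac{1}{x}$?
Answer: $- \frac{102389860459}{38616} \approx -2.6515 \cdot 10^{6}$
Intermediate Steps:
$x = 178$ ($x = 7 - - 19 \cdot 3 \cdot 3 = 7 - \left(-19\right) 9 = 7 - -171 = 7 + 171 = 178$)
$r{\left(V \right)} = \frac{1}{178}$
$- \frac{14896}{r{\left(-186 \right)}} + \frac{T{\left(-81,196 \right)}}{-38616} = - 14896 \frac{1}{\frac{1}{178}} - \frac{149}{-38616} = \left(-14896\right) 178 - - \frac{149}{38616} = -2651488 + \frac{149}{38616} = - \frac{102389860459}{38616}$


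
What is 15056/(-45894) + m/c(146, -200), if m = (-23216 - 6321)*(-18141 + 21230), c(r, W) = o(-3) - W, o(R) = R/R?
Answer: -232631227011/512483 ≈ -4.5393e+5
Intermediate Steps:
o(R) = 1
c(r, W) = 1 - W
m = -91239793 (m = -29537*3089 = -91239793)
15056/(-45894) + m/c(146, -200) = 15056/(-45894) - 91239793/(1 - 1*(-200)) = 15056*(-1/45894) - 91239793/(1 + 200) = -7528/22947 - 91239793/201 = -232631227011/512483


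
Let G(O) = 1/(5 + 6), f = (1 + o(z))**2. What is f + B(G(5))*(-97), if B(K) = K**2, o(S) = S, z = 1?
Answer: 387/121 ≈ 3.1983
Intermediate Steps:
f = 4 (f = (1 + 1)**2 = 2**2 = 4)
G(O) = 1/11
f + B(G(5))*(-97) = 4 + (1/11)**2*(-97) = 4 + (1/121)*(-97) = 4 - 97/121 = 387/121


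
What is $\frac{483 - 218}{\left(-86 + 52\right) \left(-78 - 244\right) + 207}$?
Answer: $\frac{53}{2231} \approx 0.023756$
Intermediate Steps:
$\frac{483 - 218}{\left(-86 + 52\right) \left(-78 - 244\right) + 207} = \frac{265}{\left(-34\right) \left(-322\right) + 207} = \frac{265}{10948 + 207} = \frac{265}{11155} = 265 \cdot \frac{1}{11155} = \frac{53}{2231}$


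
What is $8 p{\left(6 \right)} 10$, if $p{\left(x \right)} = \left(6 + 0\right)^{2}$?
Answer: $2880$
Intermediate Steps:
$p{\left(x \right)} = 36$ ($p{\left(x \right)} = 6^{2} = 36$)
$8 p{\left(6 \right)} 10 = 8 \cdot 36 \cdot 10 = 288 \cdot 10 = 2880$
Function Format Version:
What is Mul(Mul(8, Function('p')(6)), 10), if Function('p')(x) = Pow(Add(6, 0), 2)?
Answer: 2880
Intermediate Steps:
Function('p')(x) = 36 (Function('p')(x) = Pow(6, 2) = 36)
Mul(Mul(8, Function('p')(6)), 10) = Mul(Mul(8, 36), 10) = Mul(288, 10) = 2880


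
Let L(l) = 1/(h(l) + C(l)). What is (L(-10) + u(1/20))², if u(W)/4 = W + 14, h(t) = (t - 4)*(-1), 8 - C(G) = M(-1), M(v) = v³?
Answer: 41835024/13225 ≈ 3163.3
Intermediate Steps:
C(G) = 9 (C(G) = 8 - 1*(-1)³ = 8 - 1*(-1) = 8 + 1 = 9)
h(t) = 4 - t (h(t) = (-4 + t)*(-1) = 4 - t)
u(W) = 56 + 4*W (u(W) = 4*(W + 14) = 4*(14 + W) = 56 + 4*W)
L(l) = 1/(13 - l) (L(l) = 1/((4 - l) + 9) = 1/(13 - l))
(L(-10) + u(1/20))² = (1/(13 - 1*(-10)) + (56 + 4/20))² = (1/(13 + 10) + (56 + 4*(1/20)))² = (1/23 + (56 + ⅕))² = (1/23 + 281/5)² = (6468/115)² = 41835024/13225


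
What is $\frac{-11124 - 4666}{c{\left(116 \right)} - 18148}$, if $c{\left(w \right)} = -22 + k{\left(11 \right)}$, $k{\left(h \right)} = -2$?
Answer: $\frac{7895}{9086} \approx 0.86892$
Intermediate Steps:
$c{\left(w \right)} = -24$ ($c{\left(w \right)} = -22 - 2 = -24$)
$\frac{-11124 - 4666}{c{\left(116 \right)} - 18148} = \frac{-11124 - 4666}{-24 - 18148} = - \frac{15790}{-18172} = \left(-15790\right) \left(- \frac{1}{18172}\right) = \frac{7895}{9086}$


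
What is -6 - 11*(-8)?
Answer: 82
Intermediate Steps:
-6 - 11*(-8) = -6 + 88 = 82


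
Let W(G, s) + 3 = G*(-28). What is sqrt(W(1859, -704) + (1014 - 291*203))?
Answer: I*sqrt(110114) ≈ 331.83*I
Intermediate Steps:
W(G, s) = -3 - 28*G (W(G, s) = -3 + G*(-28) = -3 - 28*G)
sqrt(W(1859, -704) + (1014 - 291*203)) = sqrt((-3 - 28*1859) + (1014 - 291*203)) = sqrt((-3 - 52052) + (1014 - 59073)) = sqrt(-52055 - 58059) = sqrt(-110114) = I*sqrt(110114)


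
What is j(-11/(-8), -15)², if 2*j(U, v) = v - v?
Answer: 0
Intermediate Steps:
j(U, v) = 0 (j(U, v) = (v - v)/2 = (½)*0 = 0)
j(-11/(-8), -15)² = 0² = 0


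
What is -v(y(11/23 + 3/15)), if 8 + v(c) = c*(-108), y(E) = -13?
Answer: -1396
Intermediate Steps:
v(c) = -8 - 108*c (v(c) = -8 + c*(-108) = -8 - 108*c)
-v(y(11/23 + 3/15)) = -(-8 - 108*(-13)) = -(-8 + 1404) = -1*1396 = -1396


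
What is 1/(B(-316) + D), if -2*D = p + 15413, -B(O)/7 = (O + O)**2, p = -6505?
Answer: -1/2800422 ≈ -3.5709e-7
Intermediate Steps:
B(O) = -28*O**2 (B(O) = -7*(O + O)**2 = -7*4*O**2 = -28*O**2)
D = -4454 (D = -(-6505 + 15413)/2 = -1/2*8908 = -4454)
1/(B(-316) + D) = 1/(-28*(-316)**2 - 4454) = 1/(-28*99856 - 4454) = 1/(-2795968 - 4454) = 1/(-2800422) = -1/2800422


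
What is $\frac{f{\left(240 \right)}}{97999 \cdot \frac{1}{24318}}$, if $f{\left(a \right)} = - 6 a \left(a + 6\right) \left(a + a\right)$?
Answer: $- \frac{4134915993600}{97999} \approx -4.2193 \cdot 10^{7}$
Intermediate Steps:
$f{\left(a \right)} = - 12 a^{2} \left(6 + a\right)$ ($f{\left(a \right)} = - 6 a \left(6 + a\right) 2 a = - 6 a 2 a \left(6 + a\right) = - 12 a^{2} \left(6 + a\right)$)
$\frac{f{\left(240 \right)}}{97999 \cdot \frac{1}{24318}} = \frac{12 \cdot 240^{2} \left(-6 - 240\right)}{97999 \cdot \frac{1}{24318}} = \frac{12 \cdot 57600 \left(-6 - 240\right)}{97999 \cdot \frac{1}{24318}} = \frac{12 \cdot 57600 \left(-246\right)}{\frac{97999}{24318}} = \left(-170035200\right) \frac{24318}{97999} = - \frac{4134915993600}{97999}$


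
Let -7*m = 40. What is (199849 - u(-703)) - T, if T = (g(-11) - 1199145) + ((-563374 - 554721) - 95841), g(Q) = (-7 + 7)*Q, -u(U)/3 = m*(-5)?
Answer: 18291110/7 ≈ 2.6130e+6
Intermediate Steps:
m = -40/7 (m = -⅐*40 = -40/7 ≈ -5.7143)
u(U) = -600/7 (u(U) = -(-120)*(-5)/7 = -3*200/7 = -600/7)
g(Q) = 0 (g(Q) = 0*Q = 0)
T = -2413081 (T = (0 - 1199145) + ((-563374 - 554721) - 95841) = -1199145 + (-1118095 - 95841) = -1199145 - 1213936 = -2413081)
(199849 - u(-703)) - T = (199849 - 1*(-600/7)) - 1*(-2413081) = (199849 + 600/7) + 2413081 = 1399543/7 + 2413081 = 18291110/7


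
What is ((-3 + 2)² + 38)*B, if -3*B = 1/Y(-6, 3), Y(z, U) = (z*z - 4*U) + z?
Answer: -13/18 ≈ -0.72222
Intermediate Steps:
Y(z, U) = z + z² - 4*U (Y(z, U) = (z² - 4*U) + z = z + z² - 4*U)
B = -1/54 (B = -1/(3*(-6 + (-6)² - 4*3)) = -1/(3*(-6 + 36 - 12)) = -⅓/18 = -⅓*1/18 = -1/54 ≈ -0.018519)
((-3 + 2)² + 38)*B = ((-3 + 2)² + 38)*(-1/54) = ((-1)² + 38)*(-1/54) = (1 + 38)*(-1/54) = 39*(-1/54) = -13/18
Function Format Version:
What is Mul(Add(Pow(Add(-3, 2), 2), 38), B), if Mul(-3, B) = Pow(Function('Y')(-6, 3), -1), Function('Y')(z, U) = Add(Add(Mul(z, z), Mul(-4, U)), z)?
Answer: Rational(-13, 18) ≈ -0.72222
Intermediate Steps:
Function('Y')(z, U) = Add(z, Pow(z, 2), Mul(-4, U)) (Function('Y')(z, U) = Add(Add(Pow(z, 2), Mul(-4, U)), z) = Add(z, Pow(z, 2), Mul(-4, U)))
B = Rational(-1, 54) (B = Mul(Rational(-1, 3), Pow(Add(-6, Pow(-6, 2), Mul(-4, 3)), -1)) = Mul(Rational(-1, 3), Pow(Add(-6, 36, -12), -1)) = Mul(Rational(-1, 3), Pow(18, -1)) = Mul(Rational(-1, 3), Rational(1, 18)) = Rational(-1, 54) ≈ -0.018519)
Mul(Add(Pow(Add(-3, 2), 2), 38), B) = Mul(Add(Pow(Add(-3, 2), 2), 38), Rational(-1, 54)) = Mul(Add(Pow(-1, 2), 38), Rational(-1, 54)) = Mul(Add(1, 38), Rational(-1, 54)) = Mul(39, Rational(-1, 54)) = Rational(-13, 18)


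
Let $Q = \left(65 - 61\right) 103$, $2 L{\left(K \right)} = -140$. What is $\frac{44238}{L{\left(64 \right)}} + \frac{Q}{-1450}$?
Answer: $- \frac{3208697}{5075} \approx -632.26$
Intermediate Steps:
$L{\left(K \right)} = -70$ ($L{\left(K \right)} = \frac{1}{2} \left(-140\right) = -70$)
$Q = 412$ ($Q = 4 \cdot 103 = 412$)
$\frac{44238}{L{\left(64 \right)}} + \frac{Q}{-1450} = \frac{44238}{-70} + \frac{412}{-1450} = 44238 \left(- \frac{1}{70}\right) + 412 \left(- \frac{1}{1450}\right) = - \frac{22119}{35} - \frac{206}{725} = - \frac{3208697}{5075}$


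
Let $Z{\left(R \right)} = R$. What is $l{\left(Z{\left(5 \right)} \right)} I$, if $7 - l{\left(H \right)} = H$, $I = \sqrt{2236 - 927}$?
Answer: $2 \sqrt{1309} \approx 72.36$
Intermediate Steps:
$I = \sqrt{1309} \approx 36.18$
$l{\left(H \right)} = 7 - H$
$l{\left(Z{\left(5 \right)} \right)} I = \left(7 - 5\right) \sqrt{1309} = 2 \sqrt{1309}$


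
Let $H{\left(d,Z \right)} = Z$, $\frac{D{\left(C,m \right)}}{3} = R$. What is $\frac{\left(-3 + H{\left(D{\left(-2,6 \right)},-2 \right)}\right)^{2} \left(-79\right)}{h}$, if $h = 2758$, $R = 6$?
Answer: $- \frac{1975}{2758} \approx -0.7161$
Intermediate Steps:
$D{\left(C,m \right)} = 18$ ($D{\left(C,m \right)} = 3 \cdot 6 = 18$)
$\frac{\left(-3 + H{\left(D{\left(-2,6 \right)},-2 \right)}\right)^{2} \left(-79\right)}{h} = \frac{\left(-3 - 2\right)^{2} \left(-79\right)}{2758} = \left(-5\right)^{2} \left(-79\right) \frac{1}{2758} = 25 \left(-79\right) \frac{1}{2758} = \left(-1975\right) \frac{1}{2758} = - \frac{1975}{2758}$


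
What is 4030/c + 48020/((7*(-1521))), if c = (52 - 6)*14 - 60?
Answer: 1061695/444132 ≈ 2.3905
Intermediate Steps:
c = 584 (c = 46*14 - 60 = 644 - 60 = 584)
4030/c + 48020/((7*(-1521))) = 4030/584 + 48020/((7*(-1521))) = 4030*(1/584) + 48020/(-10647) = 2015/292 + 48020*(-1/10647) = 2015/292 - 6860/1521 = 1061695/444132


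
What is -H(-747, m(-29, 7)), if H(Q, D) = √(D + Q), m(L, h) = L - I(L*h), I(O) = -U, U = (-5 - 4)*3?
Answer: -I*√803 ≈ -28.337*I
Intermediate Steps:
U = -27 (U = -9*3 = -27)
I(O) = 27 (I(O) = -1*(-27) = 27)
m(L, h) = -27 + L (m(L, h) = L - 1*27 = L - 27 = -27 + L)
-H(-747, m(-29, 7)) = -√((-27 - 29) - 747) = -√(-56 - 747) = -√(-803) = -I*√803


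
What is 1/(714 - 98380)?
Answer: -1/97666 ≈ -1.0239e-5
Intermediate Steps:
1/(714 - 98380) = 1/(-97666) = -1/97666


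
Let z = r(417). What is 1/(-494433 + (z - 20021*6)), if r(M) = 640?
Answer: -1/613919 ≈ -1.6289e-6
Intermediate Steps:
z = 640
1/(-494433 + (z - 20021*6)) = 1/(-494433 + (640 - 20021*6)) = 1/(-494433 + (640 - 1*120126)) = 1/(-494433 + (640 - 120126)) = 1/(-494433 - 119486) = 1/(-613919) = -1/613919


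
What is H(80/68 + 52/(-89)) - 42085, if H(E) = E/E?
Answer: -42084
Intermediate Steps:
H(E) = 1
H(80/68 + 52/(-89)) - 42085 = 1 - 42085 = -42084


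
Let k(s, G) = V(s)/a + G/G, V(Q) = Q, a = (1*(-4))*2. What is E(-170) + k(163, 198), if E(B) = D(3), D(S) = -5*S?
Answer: -275/8 ≈ -34.375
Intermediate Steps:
a = -8 (a = -4*2 = -8)
E(B) = -15 (E(B) = -5*3 = -15)
k(s, G) = 1 - s/8 (k(s, G) = s/(-8) + G/G = s*(-⅛) + 1 = -s/8 + 1 = 1 - s/8)
E(-170) + k(163, 198) = -15 + (1 - ⅛*163) = -15 + (1 - 163/8) = -15 - 155/8 = -275/8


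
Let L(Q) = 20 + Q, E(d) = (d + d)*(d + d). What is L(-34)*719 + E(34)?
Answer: -5442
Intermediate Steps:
E(d) = 4*d² (E(d) = (2*d)*(2*d) = 4*d²)
L(-34)*719 + E(34) = (20 - 34)*719 + 4*34² = -14*719 + 4*1156 = -10066 + 4624 = -5442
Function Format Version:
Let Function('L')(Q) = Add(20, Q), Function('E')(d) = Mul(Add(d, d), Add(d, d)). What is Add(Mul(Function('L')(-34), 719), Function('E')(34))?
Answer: -5442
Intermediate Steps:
Function('E')(d) = Mul(4, Pow(d, 2)) (Function('E')(d) = Mul(Mul(2, d), Mul(2, d)) = Mul(4, Pow(d, 2)))
Add(Mul(Function('L')(-34), 719), Function('E')(34)) = Add(Mul(Add(20, -34), 719), Mul(4, Pow(34, 2))) = Add(Mul(-14, 719), Mul(4, 1156)) = Add(-10066, 4624) = -5442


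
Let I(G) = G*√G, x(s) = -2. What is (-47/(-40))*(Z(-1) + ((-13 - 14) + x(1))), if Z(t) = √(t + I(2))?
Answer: -1363/40 + 47*√(-1 + 2*√2)/40 ≈ -32.486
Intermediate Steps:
I(G) = G^(3/2)
Z(t) = √(t + 2*√2) (Z(t) = √(t + 2^(3/2)) = √(t + 2*√2))
(-47/(-40))*(Z(-1) + ((-13 - 14) + x(1))) = (-47/(-40))*(√(-1 + 2*√2) + ((-13 - 14) - 2)) = (-47*(-1/40))*(√(-1 + 2*√2) + (-27 - 2)) = 47*(√(-1 + 2*√2) - 29)/40 = 47*(-29 + √(-1 + 2*√2))/40 = -1363/40 + 47*√(-1 + 2*√2)/40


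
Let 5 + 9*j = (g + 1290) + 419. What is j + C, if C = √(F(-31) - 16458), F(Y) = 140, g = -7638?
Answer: -1978/3 + I*√16318 ≈ -659.33 + 127.74*I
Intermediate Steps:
C = I*√16318 (C = √(140 - 16458) = √(-16318) = I*√16318 ≈ 127.74*I)
j = -1978/3 (j = -5/9 + ((-7638 + 1290) + 419)/9 = -5/9 + (-6348 + 419)/9 = -5/9 + (⅑)*(-5929) = -5/9 - 5929/9 = -1978/3 ≈ -659.33)
j + C = -1978/3 + I*√16318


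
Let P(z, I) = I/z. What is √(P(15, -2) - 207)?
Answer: I*√46605/15 ≈ 14.392*I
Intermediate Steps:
√(P(15, -2) - 207) = √(-2/15 - 207) = √(-3107/15) = I*√46605/15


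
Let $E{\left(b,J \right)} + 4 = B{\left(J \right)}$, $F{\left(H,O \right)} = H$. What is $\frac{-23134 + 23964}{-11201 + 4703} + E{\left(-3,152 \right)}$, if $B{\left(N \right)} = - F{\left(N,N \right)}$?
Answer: $- \frac{507259}{3249} \approx -156.13$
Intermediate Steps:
$B{\left(N \right)} = - N$
$E{\left(b,J \right)} = -4 - J$
$\frac{-23134 + 23964}{-11201 + 4703} + E{\left(-3,152 \right)} = \frac{-23134 + 23964}{-11201 + 4703} - 156 = \frac{830}{-6498} - 156 = 830 \left(- \frac{1}{6498}\right) - 156 = - \frac{415}{3249} - 156 = - \frac{507259}{3249}$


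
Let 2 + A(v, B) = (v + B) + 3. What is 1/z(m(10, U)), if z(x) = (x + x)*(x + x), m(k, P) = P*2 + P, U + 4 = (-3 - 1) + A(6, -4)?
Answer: 1/900 ≈ 0.0011111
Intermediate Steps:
A(v, B) = 1 + B + v (A(v, B) = -2 + ((v + B) + 3) = -2 + ((B + v) + 3) = -2 + (3 + B + v) = 1 + B + v)
U = -5 (U = -4 + ((-3 - 1) + (1 - 4 + 6)) = -4 + (-4 + 3) = -4 - 1 = -5)
m(k, P) = 3*P (m(k, P) = 2*P + P = 3*P)
z(x) = 4*x² (z(x) = (2*x)*(2*x) = 4*x²)
1/z(m(10, U)) = 1/(4*(3*(-5))²) = 1/(4*(-15)²) = 1/(4*225) = 1/900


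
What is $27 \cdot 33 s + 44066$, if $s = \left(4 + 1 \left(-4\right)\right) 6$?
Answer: $44066$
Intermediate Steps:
$s = 0$ ($s = \left(4 - 4\right) 6 = 0 \cdot 6 = 0$)
$27 \cdot 33 s + 44066 = 27 \cdot 33 \cdot 0 + 44066 = 891 \cdot 0 + 44066 = 0 + 44066 = 44066$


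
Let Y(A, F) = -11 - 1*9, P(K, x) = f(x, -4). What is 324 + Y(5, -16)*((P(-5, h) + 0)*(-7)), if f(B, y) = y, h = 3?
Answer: -236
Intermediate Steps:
P(K, x) = -4
Y(A, F) = -20 (Y(A, F) = -11 - 9 = -20)
324 + Y(5, -16)*((P(-5, h) + 0)*(-7)) = 324 - 20*(-4 + 0)*(-7) = 324 - (-80)*(-7) = 324 - 20*28 = 324 - 560 = -236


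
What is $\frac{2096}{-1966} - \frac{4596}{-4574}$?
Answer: $- \frac{137842}{2248121} \approx -0.061314$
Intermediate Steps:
$\frac{2096}{-1966} - \frac{4596}{-4574} = 2096 \left(- \frac{1}{1966}\right) - - \frac{2298}{2287} = - \frac{1048}{983} + \frac{2298}{2287} = - \frac{137842}{2248121}$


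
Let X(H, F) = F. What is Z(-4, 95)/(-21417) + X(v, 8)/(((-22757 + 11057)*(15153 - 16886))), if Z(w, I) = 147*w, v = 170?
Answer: 993543178/36187769475 ≈ 0.027455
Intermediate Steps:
Z(-4, 95)/(-21417) + X(v, 8)/(((-22757 + 11057)*(15153 - 16886))) = (147*(-4))/(-21417) + 8/(((-22757 + 11057)*(15153 - 16886))) = -588*(-1/21417) + 8/((-11700*(-1733))) = 196/7139 + 8/20276100 = 196/7139 + 8*(1/20276100) = 196/7139 + 2/5069025 = 993543178/36187769475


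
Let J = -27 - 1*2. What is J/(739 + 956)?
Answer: -29/1695 ≈ -0.017109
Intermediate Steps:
J = -29 (J = -27 - 2 = -29)
J/(739 + 956) = -29/(739 + 956) = -29/1695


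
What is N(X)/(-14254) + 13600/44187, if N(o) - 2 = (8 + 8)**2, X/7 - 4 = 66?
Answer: 91227077/314920749 ≈ 0.28968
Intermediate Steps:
X = 490 (X = 28 + 7*66 = 28 + 462 = 490)
N(o) = 258 (N(o) = 2 + (8 + 8)**2 = 2 + 16**2 = 2 + 256 = 258)
N(X)/(-14254) + 13600/44187 = 258/(-14254) + 13600/44187 = 258*(-1/14254) + 13600*(1/44187) = -129/7127 + 13600/44187 = 91227077/314920749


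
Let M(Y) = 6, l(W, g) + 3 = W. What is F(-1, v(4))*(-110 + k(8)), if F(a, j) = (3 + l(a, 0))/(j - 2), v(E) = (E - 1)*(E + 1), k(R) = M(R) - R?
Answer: 112/13 ≈ 8.6154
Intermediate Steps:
l(W, g) = -3 + W
k(R) = 6 - R
v(E) = (1 + E)*(-1 + E) (v(E) = (-1 + E)*(1 + E) = (1 + E)*(-1 + E))
F(a, j) = a/(-2 + j) (F(a, j) = (3 + (-3 + a))/(j - 2) = a/(-2 + j))
F(-1, v(4))*(-110 + k(8)) = (-1/(-2 + (-1 + 4²)))*(-110 + (6 - 1*8)) = (-1/(-2 + (-1 + 16)))*(-110 + (6 - 8)) = (-1/(-2 + 15))*(-110 - 2) = -1/13*(-112) = 112/13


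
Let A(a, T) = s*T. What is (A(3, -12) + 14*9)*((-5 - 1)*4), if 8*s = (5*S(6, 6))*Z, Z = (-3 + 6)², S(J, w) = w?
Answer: 6696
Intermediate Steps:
Z = 9 (Z = 3² = 9)
s = 135/4 (s = ((5*6)*9)/8 = (30*9)/8 = (⅛)*270 = 135/4 ≈ 33.750)
A(a, T) = 135*T/4
(A(3, -12) + 14*9)*((-5 - 1)*4) = ((135/4)*(-12) + 14*9)*((-5 - 1)*4) = (-405 + 126)*(-6*4) = -279*(-24) = 6696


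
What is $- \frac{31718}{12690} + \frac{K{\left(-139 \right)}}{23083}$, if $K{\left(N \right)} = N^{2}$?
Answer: $- \frac{243481552}{146461635} \approx -1.6624$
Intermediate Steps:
$- \frac{31718}{12690} + \frac{K{\left(-139 \right)}}{23083} = - \frac{31718}{12690} + \frac{\left(-139\right)^{2}}{23083} = \left(-31718\right) \frac{1}{12690} + 19321 \cdot \frac{1}{23083} = - \frac{15859}{6345} + \frac{19321}{23083} = - \frac{243481552}{146461635}$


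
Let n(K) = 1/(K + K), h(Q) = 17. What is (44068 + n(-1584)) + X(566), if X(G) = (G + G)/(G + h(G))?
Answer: 672683585/15264 ≈ 44070.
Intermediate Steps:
n(K) = 1/(2*K)
X(G) = 2*G/(17 + G) (X(G) = (G + G)/(G + 17) = (2*G)/(17 + G) = 2*G/(17 + G))
(44068 + n(-1584)) + X(566) = (44068 + (½)/(-1584)) + 2*566/(17 + 566) = (44068 + (½)*(-1/1584)) + 2*566/583 = (44068 - 1/3168) + 2*566*(1/583) = 139607423/3168 + 1132/583 = 672683585/15264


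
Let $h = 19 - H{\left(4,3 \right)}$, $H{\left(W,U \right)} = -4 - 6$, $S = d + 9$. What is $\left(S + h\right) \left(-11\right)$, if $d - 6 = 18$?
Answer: $-682$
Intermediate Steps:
$d = 24$ ($d = 6 + 18 = 24$)
$S = 33$ ($S = 24 + 9 = 33$)
$H{\left(W,U \right)} = -10$ ($H{\left(W,U \right)} = -4 - 6 = -10$)
$h = 29$ ($h = 19 - -10 = 19 + 10 = 29$)
$\left(S + h\right) \left(-11\right) = \left(33 + 29\right) \left(-11\right) = 62 \left(-11\right) = -682$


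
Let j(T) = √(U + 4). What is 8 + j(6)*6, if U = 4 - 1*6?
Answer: 8 + 6*√2 ≈ 16.485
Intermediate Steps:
U = -2 (U = 4 - 6 = -2)
j(T) = √2 (j(T) = √(-2 + 4) = √2)
8 + j(6)*6 = 8 + √2*6 = 8 + 6*√2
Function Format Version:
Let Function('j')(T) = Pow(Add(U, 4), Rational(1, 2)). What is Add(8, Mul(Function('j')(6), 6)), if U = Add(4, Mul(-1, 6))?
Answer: Add(8, Mul(6, Pow(2, Rational(1, 2)))) ≈ 16.485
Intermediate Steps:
U = -2 (U = Add(4, -6) = -2)
Function('j')(T) = Pow(2, Rational(1, 2)) (Function('j')(T) = Pow(Add(-2, 4), Rational(1, 2)) = Pow(2, Rational(1, 2)))
Add(8, Mul(Function('j')(6), 6)) = Add(8, Mul(Pow(2, Rational(1, 2)), 6)) = Add(8, Mul(6, Pow(2, Rational(1, 2))))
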